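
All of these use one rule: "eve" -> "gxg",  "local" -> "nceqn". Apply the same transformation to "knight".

The output letters match the input read backwards, each shifted +2: eve reversed is eve. Read the word backwards and shift each letter +2.
On knight: reverse → thgink; then shift: t+2=v, h+2=j, g+2=i, i+2=k, n+2=p, k+2=m.

vjikpm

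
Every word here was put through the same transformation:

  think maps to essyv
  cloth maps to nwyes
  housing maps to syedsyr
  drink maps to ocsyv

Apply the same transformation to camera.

nkxock

Two shifts are in play — +10 for a/e/i/o/u, +11 for every other letter.
Applying it to camera: c(cons)+11=n, a(vowel)+10=k, m(cons)+11=x, e(vowel)+10=o, r(cons)+11=c, a(vowel)+10=k.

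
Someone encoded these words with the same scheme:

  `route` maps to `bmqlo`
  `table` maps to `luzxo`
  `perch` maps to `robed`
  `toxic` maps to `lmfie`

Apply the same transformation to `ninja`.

hihnu

Each letter's alphabet position (a=0..z=25) is mapped through 5·x+20 mod 26 — an affine cipher.
On ninja: n(13)→5·13+20≡7=h; i(8)→5·8+20≡8=i; n(13)→5·13+20≡7=h; j(9)→5·9+20≡13=n; a(0)→5·0+20≡20=u (all mod 26).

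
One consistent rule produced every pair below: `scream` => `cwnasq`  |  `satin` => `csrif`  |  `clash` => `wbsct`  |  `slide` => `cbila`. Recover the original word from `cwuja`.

s(18)→c(2) and c(2)→w(22) fit y≡15x+18 (mod 26); the inverse of 15 mod 26 is 7. Each letter's alphabet position (a=0..z=25) is mapped through 15·x+18 mod 26 — an affine cipher.
Undoing it on cwuja: c(2)→7·(2−18)≡18=s; w(22)→7·(22−18)≡2=c; u(20)→7·(20−18)≡14=o; j(9)→7·(9−18)≡15=p; a(0)→7·(0−18)≡4=e (all mod 26).

scope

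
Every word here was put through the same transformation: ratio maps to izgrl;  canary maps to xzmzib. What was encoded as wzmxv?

dance

Each pair mirrors across the alphabet (r↔i, a↔z, t↔g): positions sum to 25. Letters are reflected about the middle of the alphabet (position → 25−position): Atbash.
Undoing it on wzmxv: w↔d, z↔a, m↔n, x↔c, v↔e.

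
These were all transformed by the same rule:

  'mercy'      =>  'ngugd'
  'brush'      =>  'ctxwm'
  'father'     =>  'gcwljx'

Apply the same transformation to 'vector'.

wgfxtx

Each letter shifts forward by (position + 1), i.e. 1, 2, 3, … — the shift grows by one for each successive letter.
Applying it to vector: v+1=w, e+2=g, c+3=f, t+4=x, o+5=t, r+6=x.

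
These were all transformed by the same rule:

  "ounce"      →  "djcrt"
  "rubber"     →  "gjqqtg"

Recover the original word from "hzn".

Compare letters: o→d is +15, u→j is +15, n→c is +15 — a constant shift. Each letter is shifted forward by 15 in the alphabet (a Caesar shift of +15).
Reversing it on hzn: h−15=s, z−15=k, n−15=y.

sky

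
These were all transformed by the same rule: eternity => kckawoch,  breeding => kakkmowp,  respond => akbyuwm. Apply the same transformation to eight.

kopqc

The shift depends on letter class: consonant t→c is +9, but vowel e→k is +6. Vowels shift forward by 6 and consonants shift forward by 9.
On eight: e(vowel)+6=k, i(vowel)+6=o, g(cons)+9=p, h(cons)+9=q, t(cons)+9=c.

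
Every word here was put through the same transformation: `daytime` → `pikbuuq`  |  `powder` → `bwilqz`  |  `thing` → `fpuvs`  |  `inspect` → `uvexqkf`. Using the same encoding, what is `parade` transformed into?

bidipm

Shifts by position in daytime: pos 0: d→p (+12), pos 1: a→i (+8), pos 2: y→k (+12), pos 3: t→b (+8) — repeating every 2. It's a Vigenère-style cipher with numeric key [12,8]: position i shifts by key[i mod 2].
Applying it to parade: p+12=b, a+8=i, r+12=d, a+8=i, d+12=p, e+8=m.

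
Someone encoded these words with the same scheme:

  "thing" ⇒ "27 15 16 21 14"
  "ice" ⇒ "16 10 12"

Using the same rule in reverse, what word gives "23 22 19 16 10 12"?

t is letter #20 and maps to 27: an offset of 7. Letters become their 1-based position plus 7 (so a→8, b→9, …).
Decoding 23 22 19 16 10 12: 23→(23−7)÷1=16=p, 22→(22−7)÷1=15=o, 19→(19−7)÷1=12=l, 16→(16−7)÷1=9=i, 10→(10−7)÷1=3=c, 12→(12−7)÷1=5=e.

police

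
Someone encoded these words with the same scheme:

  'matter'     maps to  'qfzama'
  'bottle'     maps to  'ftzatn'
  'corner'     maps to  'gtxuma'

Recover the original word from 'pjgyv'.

In matter: m→q is +4, a→f is +5, t→z is +6, t→a is +7 — the shift increases by 1 each position. The shift increases by 1 at each position, starting from +4: 4, 5, 6, ….
Undoing it on pjgyv: p−4=l, j−5=e, g−6=a, y−7=r, v−8=n.

learn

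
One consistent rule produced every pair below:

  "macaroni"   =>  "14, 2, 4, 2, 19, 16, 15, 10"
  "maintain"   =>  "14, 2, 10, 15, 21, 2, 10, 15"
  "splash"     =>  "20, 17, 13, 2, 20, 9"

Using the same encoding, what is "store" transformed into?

20, 21, 16, 19, 6

Each letter is replaced by its alphabet position (a=1..z=26) + 1.
Applying it to store: s=19→20, t=20→21, o=15→16, r=18→19, e=5→6.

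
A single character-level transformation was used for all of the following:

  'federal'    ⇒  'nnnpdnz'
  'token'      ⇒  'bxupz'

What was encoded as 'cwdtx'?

until

In federal: f→n is +8, e→n is +9, d→n is +10, e→p is +11 — the shift increases by 1 each position. The shift increases by 1 at each position, starting from +8: 8, 9, 10, ….
Undoing it on cwdtx: c−8=u, w−9=n, d−10=t, t−11=i, x−12=l.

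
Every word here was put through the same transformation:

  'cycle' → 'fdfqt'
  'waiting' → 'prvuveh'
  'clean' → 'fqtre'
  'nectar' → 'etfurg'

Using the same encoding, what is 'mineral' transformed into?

xvetgrq

c(2)→f(5) and y(24)→d(3) fit y≡7x+17 (mod 26); the inverse of 7 mod 26 is 15. Treating letters as 0–25, the rule is x ↦ 7x + 17 (mod 26).
On mineral: m(12)→7·12+17≡23=x; i(8)→7·8+17≡21=v; n(13)→7·13+17≡4=e; e(4)→7·4+17≡19=t; r(17)→7·17+17≡6=g; a(0)→7·0+17≡17=r; l(11)→7·11+17≡16=q (all mod 26).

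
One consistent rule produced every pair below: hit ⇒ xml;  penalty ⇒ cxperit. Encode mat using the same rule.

Two steps: reverse the string, then apply a Caesar shift of +4.
Applying it to mat: reverse → tam; then shift: t+4=x, a+4=e, m+4=q.

xeq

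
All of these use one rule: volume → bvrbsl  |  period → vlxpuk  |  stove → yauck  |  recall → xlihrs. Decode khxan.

earth

It's a Vigenère-style cipher with numeric key [6,7]: position i shifts by key[i mod 2].
Reversing it on khxan: k−6=e, h−7=a, x−6=r, a−7=t, n−6=h.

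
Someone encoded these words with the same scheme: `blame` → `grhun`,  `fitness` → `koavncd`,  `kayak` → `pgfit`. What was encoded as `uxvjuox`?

problem

Each letter shifts forward by (position + 5), i.e. 5, 6, 7, … — the shift grows by one for each successive letter.
Reversing it on uxvjuox: u−5=p, x−6=r, v−7=o, j−8=b, u−9=l, o−10=e, x−11=m.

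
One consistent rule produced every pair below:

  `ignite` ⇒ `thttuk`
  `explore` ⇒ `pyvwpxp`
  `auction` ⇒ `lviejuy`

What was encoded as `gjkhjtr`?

A repeating key of period 3 is used — shifts +11, +1, +6 over and over.
Undoing it on gjkhjtr: g−11=v, j−1=i, k−6=e, h−11=w, j−1=i, t−6=n, r−11=g.

viewing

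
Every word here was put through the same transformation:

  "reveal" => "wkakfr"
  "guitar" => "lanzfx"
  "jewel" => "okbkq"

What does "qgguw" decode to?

labor

Shifts by position in reveal: pos 0: r→w (+5), pos 1: e→k (+6), pos 2: v→a (+5), pos 3: e→k (+6) — repeating every 2. A repeating key of period 2 is used — shifts +5, +6 over and over.
Reversing it on qgguw: q−5=l, g−6=a, g−5=b, u−6=o, w−5=r.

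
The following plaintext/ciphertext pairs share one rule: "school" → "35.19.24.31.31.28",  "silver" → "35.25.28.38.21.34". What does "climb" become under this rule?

s is letter #19 and maps to 35: an offset of 16. Each letter is replaced by its alphabet position (a=1..z=26) + 16.
For climb: c=3→19, l=12→28, i=9→25, m=13→29, b=2→18.

19.28.25.29.18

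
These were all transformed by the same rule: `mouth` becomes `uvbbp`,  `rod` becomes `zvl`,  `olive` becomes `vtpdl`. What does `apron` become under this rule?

hxzvv

The shift depends on letter class: consonant m→u is +8, but vowel o→v is +7. The rule splits by letter class: vowels +7, consonants +8.
For apron: a(vowel)+7=h, p(cons)+8=x, r(cons)+8=z, o(vowel)+7=v, n(cons)+8=v.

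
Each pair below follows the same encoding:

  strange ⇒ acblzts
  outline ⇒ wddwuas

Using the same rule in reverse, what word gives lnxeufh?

Letter i (0-indexed) is shifted by i+8, so successive shifts are 8, 9, 10, ….
Decoding lnxeufh: l−8=d, n−9=e, x−10=n, e−11=t, u−12=i, f−13=s, h−14=t.

dentist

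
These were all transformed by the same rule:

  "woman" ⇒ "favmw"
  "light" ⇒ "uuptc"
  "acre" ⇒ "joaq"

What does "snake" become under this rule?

A repeating key of period 2 is used — shifts +9, +12 over and over.
On snake: s+9=b, n+12=z, a+9=j, k+12=w, e+9=n.

bzjwn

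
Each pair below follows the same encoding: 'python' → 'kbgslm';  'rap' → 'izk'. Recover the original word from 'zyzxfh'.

abacus

Each pair mirrors across the alphabet (p↔k, y↔b, t↔g): positions sum to 25. Each letter is replaced by its mirror in the alphabet: a↔z, b↔y, c↔x, and so on (the Atbash cipher).
Decoding zyzxfh: z↔a, y↔b, z↔a, x↔c, f↔u, h↔s.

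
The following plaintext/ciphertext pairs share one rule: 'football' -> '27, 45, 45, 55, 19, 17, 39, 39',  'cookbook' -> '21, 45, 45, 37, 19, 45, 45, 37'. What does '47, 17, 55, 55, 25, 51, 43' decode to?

pattern

f(#6)→27 and o(#15)→45: differences scale by 2, so n = 2·pos + 15. Each letter becomes 2×(its alphabet position, a=1..z=26) + 15.
Reversing it on 47, 17, 55, 55, 25, 51, 43: 47→(47−15)÷2=16=p, 17→(17−15)÷2=1=a, 55→(55−15)÷2=20=t, 55→(55−15)÷2=20=t, 25→(25−15)÷2=5=e, 51→(51−15)÷2=18=r, 43→(43−15)÷2=14=n.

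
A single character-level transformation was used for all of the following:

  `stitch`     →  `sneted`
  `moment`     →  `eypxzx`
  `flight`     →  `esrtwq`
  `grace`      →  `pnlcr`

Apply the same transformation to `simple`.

pwaxtd

The output letters match the input read backwards, each shifted +11: stitch reversed is hctits. Two steps: reverse the string, then apply a Caesar shift of +11.
For simple: reverse → elpmis; then shift: e+11=p, l+11=w, p+11=a, m+11=x, i+11=t, s+11=d.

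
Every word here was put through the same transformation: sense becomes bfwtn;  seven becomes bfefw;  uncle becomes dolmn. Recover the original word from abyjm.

Shifts by position in sense: pos 0: s→b (+9), pos 1: e→f (+1), pos 2: n→w (+9), pos 3: s→t (+1) — repeating every 2. The shifts repeat in a cycle of length 2: positions 0,1,… shift by +9, +1, then the pattern repeats.
Reversing it on abyjm: a−9=r, b−1=a, y−9=p, j−1=i, m−9=d.

rapid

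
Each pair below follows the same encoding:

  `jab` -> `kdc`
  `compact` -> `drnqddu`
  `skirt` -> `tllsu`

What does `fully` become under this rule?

gxmmz

The shift depends on letter class: consonant j→k is +1, but vowel a→d is +3. Vowels shift forward by 3 and consonants shift forward by 1.
Applying it to fully: f(cons)+1=g, u(vowel)+3=x, l(cons)+1=m, l(cons)+1=m, y(cons)+1=z.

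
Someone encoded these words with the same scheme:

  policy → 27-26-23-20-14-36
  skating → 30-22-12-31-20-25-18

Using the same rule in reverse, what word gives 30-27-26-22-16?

p is letter #16 and maps to 27: an offset of 11. Each letter is replaced by its alphabet position (a=1..z=26) + 11.
Reversing it on 30-27-26-22-16: 30→(30−11)÷1=19=s, 27→(27−11)÷1=16=p, 26→(26−11)÷1=15=o, 22→(22−11)÷1=11=k, 16→(16−11)÷1=5=e.

spoke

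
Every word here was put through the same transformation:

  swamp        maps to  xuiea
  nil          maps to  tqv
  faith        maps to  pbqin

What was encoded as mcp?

Two steps: reverse the string, then apply a Caesar shift of +8.
Reversing it on mcp: shift back: m−8=e, c−8=u, p−8=h → euh; then reverse → hue.

hue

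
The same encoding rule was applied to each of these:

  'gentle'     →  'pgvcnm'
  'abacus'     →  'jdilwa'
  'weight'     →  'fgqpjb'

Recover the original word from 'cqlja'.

Shifts by position in gentle: pos 0: g→p (+9), pos 1: e→g (+2), pos 2: n→v (+8), pos 3: t→c (+9), pos 4: l→n (+2), pos 5: e→m (+8) — repeating every 3. The shifts repeat in a cycle of length 3: positions 0,1,… shift by +9, +2, +8, then the pattern repeats.
Reversing it on cqlja: c−9=t, q−2=o, l−8=d, j−9=a, a−2=y.

today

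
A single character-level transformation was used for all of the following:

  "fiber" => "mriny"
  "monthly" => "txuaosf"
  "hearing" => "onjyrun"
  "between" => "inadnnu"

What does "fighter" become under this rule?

Two shifts are in play — +9 for a/e/i/o/u, +7 for every other letter.
Applying it to fighter: f(cons)+7=m, i(vowel)+9=r, g(cons)+7=n, h(cons)+7=o, t(cons)+7=a, e(vowel)+9=n, r(cons)+7=y.

mrnoany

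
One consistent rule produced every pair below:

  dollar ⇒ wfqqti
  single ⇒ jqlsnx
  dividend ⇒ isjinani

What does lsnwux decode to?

spring

The output letters match the input read backwards, each shifted +5: dollar reversed is rallod. Read the word backwards and shift each letter +5.
Decoding lsnwux: shift back: l−5=g, s−5=n, n−5=i, w−5=r, u−5=p, x−5=s → gnirps; then reverse → spring.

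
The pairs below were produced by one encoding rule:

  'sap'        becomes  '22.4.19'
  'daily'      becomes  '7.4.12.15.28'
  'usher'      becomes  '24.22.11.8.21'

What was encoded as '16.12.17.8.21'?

miner

s is letter #19 and maps to 22: an offset of 3. Letters become their 1-based position plus 3 (so a→4, b→5, …).
Decoding 16.12.17.8.21: 16→(16−3)÷1=13=m, 12→(12−3)÷1=9=i, 17→(17−3)÷1=14=n, 8→(8−3)÷1=5=e, 21→(21−3)÷1=18=r.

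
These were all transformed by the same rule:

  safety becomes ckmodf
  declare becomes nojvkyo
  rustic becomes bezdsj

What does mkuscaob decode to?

Shifts by position in safety: pos 0: s→c (+10), pos 1: a→k (+10), pos 2: f→m (+7), pos 3: e→o (+10), pos 4: t→d (+10), pos 5: y→f (+7) — repeating every 3. A repeating key of period 3 is used — shifts +10, +10, +7 over and over.
Undoing it on mkuscaob: m−10=c, k−10=a, u−7=n, s−10=i, c−10=s, a−7=t, o−10=e, b−10=r.

canister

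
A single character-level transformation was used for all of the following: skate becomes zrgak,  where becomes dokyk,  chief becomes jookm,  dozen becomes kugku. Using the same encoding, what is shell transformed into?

zokss

The shift depends on letter class: consonant s→z is +7, but vowel a→g is +6. Two shifts are in play — +6 for a/e/i/o/u, +7 for every other letter.
Applying it to shell: s(cons)+7=z, h(cons)+7=o, e(vowel)+6=k, l(cons)+7=s, l(cons)+7=s.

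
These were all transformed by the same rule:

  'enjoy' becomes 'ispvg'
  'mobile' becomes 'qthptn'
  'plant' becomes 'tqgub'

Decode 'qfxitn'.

marble

In enjoy: e→i is +4, n→s is +5, j→p is +6, o→v is +7 — the shift increases by 1 each position. Letter i (0-indexed) is shifted by i+4, so successive shifts are 4, 5, 6, ….
Reversing it on qfxitn: q−4=m, f−5=a, x−6=r, i−7=b, t−8=l, n−9=e.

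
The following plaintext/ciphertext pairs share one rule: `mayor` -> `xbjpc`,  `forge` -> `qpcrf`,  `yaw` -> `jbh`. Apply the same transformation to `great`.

rcfbe

The shift depends on letter class: consonant m→x is +11, but vowel a→b is +1. Two shifts are in play — +1 for a/e/i/o/u, +11 for every other letter.
For great: g(cons)+11=r, r(cons)+11=c, e(vowel)+1=f, a(vowel)+1=b, t(cons)+11=e.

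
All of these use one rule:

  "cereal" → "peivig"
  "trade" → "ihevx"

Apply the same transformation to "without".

Two steps: reverse the string, then apply a Caesar shift of +4.
Applying it to without: reverse → tuohtiw; then shift: t+4=x, u+4=y, o+4=s, h+4=l, t+4=x, i+4=m, w+4=a.

xyslxma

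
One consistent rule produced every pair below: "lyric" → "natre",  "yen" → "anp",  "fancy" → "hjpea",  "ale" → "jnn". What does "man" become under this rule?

The shift depends on letter class: consonant l→n is +2, but vowel i→r is +9. Vowels shift forward by 9 and consonants shift forward by 2.
On man: m(cons)+2=o, a(vowel)+9=j, n(cons)+2=p.

ojp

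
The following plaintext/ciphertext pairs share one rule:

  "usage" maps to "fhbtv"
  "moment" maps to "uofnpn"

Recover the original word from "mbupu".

The word is reversed, then every letter is shifted forward by 1.
Decoding mbupu: shift back: m−1=l, b−1=a, u−1=t, p−1=o, u−1=t → latot; then reverse → total.

total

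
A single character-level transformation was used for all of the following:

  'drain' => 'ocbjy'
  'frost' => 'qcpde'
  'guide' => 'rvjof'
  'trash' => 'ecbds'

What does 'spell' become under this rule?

The shift depends on letter class: consonant d→o is +11, but vowel a→b is +1. Vowels shift forward by 1 and consonants shift forward by 11.
Applying it to spell: s(cons)+11=d, p(cons)+11=a, e(vowel)+1=f, l(cons)+11=w, l(cons)+11=w.

dafww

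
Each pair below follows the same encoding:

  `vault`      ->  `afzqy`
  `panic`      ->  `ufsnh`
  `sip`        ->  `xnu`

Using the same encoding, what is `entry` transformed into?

Compare letters: v→a is +5, a→f is +5, u→z is +5 — a constant shift. Each letter is shifted forward by 5 in the alphabet (a Caesar shift of +5).
Applying it to entry: e+5=j, n+5=s, t+5=y, r+5=w, y+5=d.

jsywd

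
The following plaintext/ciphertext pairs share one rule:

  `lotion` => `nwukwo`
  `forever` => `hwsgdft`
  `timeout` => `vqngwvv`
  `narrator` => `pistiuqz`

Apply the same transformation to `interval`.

kvugzwct

It's a Vigenère-style cipher with numeric key [2,8,1]: position i shifts by key[i mod 3].
Applying it to interval: i+2=k, n+8=v, t+1=u, e+2=g, r+8=z, v+1=w, a+2=c, l+8=t.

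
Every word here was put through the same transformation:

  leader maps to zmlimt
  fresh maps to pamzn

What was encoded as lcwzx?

proud

The word is reversed, then every letter is shifted forward by 8.
Decoding lcwzx: shift back: l−8=d, c−8=u, w−8=o, z−8=r, x−8=p → duorp; then reverse → proud.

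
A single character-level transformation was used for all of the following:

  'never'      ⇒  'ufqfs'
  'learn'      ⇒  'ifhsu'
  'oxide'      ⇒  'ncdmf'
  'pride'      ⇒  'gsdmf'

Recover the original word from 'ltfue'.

scent

n(13)→u(20) and e(4)→f(5) fit y≡19x+7 (mod 26); the inverse of 19 mod 26 is 11. Treating letters as 0–25, the rule is x ↦ 19x + 7 (mod 26).
Undoing it on ltfue: l(11)→11·(11−7)≡18=s; t(19)→11·(19−7)≡2=c; f(5)→11·(5−7)≡4=e; u(20)→11·(20−7)≡13=n; e(4)→11·(4−7)≡19=t (all mod 26).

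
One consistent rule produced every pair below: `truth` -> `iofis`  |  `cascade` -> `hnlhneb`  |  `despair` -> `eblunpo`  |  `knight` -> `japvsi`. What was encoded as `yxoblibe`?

Treating letters as 0–25, the rule is x ↦ 23x + 13 (mod 26).
Reversing it on yxoblibe: y(24)→17·(24−13)≡5=f; x(23)→17·(23−13)≡14=o; o(14)→17·(14−13)≡17=r; b(1)→17·(1−13)≡4=e; l(11)→17·(11−13)≡18=s; i(8)→17·(8−13)≡19=t; b(1)→17·(1−13)≡4=e; e(4)→17·(4−13)≡3=d (all mod 26).

forested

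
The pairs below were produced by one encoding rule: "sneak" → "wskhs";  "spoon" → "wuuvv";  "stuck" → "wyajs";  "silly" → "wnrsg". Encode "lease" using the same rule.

In sneak: s→w is +4, n→s is +5, e→k is +6, a→h is +7 — the shift increases by 1 each position. The shift increases by 1 at each position, starting from +4: 4, 5, 6, ….
For lease: l+4=p, e+5=j, a+6=g, s+7=z, e+8=m.

pjgzm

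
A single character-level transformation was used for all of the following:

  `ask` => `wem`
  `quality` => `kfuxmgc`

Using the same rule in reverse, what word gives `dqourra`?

The word is reversed, then every letter is shifted forward by 12.
Undoing it on dqourra: shift back: d−12=r, q−12=e, o−12=c, u−12=i, r−12=f, r−12=f, a−12=o → reciffo; then reverse → officer.

officer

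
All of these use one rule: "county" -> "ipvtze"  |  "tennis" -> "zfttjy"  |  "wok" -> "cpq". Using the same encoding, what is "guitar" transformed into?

mvjzbx

The shift depends on letter class: consonant c→i is +6, but vowel o→p is +1. The rule splits by letter class: vowels +1, consonants +6.
Applying it to guitar: g(cons)+6=m, u(vowel)+1=v, i(vowel)+1=j, t(cons)+6=z, a(vowel)+1=b, r(cons)+6=x.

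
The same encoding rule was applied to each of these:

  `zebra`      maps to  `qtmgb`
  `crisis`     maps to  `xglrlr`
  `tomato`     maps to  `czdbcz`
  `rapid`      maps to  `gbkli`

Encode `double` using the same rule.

iznmst

z(25)→q(16) and e(4)→t(19) fit y≡11x+1 (mod 26); the inverse of 11 mod 26 is 19. Each letter's alphabet position (a=0..z=25) is mapped through 11·x+1 mod 26 — an affine cipher.
For double: d(3)→11·3+1≡8=i; o(14)→11·14+1≡25=z; u(20)→11·20+1≡13=n; b(1)→11·1+1≡12=m; l(11)→11·11+1≡18=s; e(4)→11·4+1≡19=t (all mod 26).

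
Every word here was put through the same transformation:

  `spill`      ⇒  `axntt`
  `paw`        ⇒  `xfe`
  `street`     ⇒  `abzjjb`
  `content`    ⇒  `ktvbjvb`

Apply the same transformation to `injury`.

nvrzzg

The shift depends on letter class: consonant s→a is +8, but vowel i→n is +5. Vowels shift forward by 5 and consonants shift forward by 8.
Applying it to injury: i(vowel)+5=n, n(cons)+8=v, j(cons)+8=r, u(vowel)+5=z, r(cons)+8=z, y(cons)+8=g.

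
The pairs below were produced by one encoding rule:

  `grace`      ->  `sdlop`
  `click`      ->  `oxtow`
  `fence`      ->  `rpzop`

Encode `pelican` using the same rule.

bpxtolz

The shift depends on letter class: consonant g→s is +12, but vowel a→l is +11. Vowels shift forward by 11 and consonants shift forward by 12.
Applying it to pelican: p(cons)+12=b, e(vowel)+11=p, l(cons)+12=x, i(vowel)+11=t, c(cons)+12=o, a(vowel)+11=l, n(cons)+12=z.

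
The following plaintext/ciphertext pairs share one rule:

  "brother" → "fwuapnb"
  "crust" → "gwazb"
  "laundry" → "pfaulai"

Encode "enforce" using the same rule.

In brother: b→f is +4, r→w is +5, o→u is +6, t→a is +7 — the shift increases by 1 each position. The shift increases by 1 at each position, starting from +4: 4, 5, 6, ….
For enforce: e+4=i, n+5=s, f+6=l, o+7=v, r+8=z, c+9=l, e+10=o.

islvzlo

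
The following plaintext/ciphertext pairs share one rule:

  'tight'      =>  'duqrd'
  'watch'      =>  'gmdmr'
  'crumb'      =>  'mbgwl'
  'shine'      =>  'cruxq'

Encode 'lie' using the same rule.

The shift depends on letter class: consonant t→d is +10, but vowel i→u is +12. Two shifts are in play — +12 for a/e/i/o/u, +10 for every other letter.
Applying it to lie: l(cons)+10=v, i(vowel)+12=u, e(vowel)+12=q.

vuq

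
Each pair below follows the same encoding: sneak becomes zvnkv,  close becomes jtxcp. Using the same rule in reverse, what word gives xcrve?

quilt

In sneak: s→z is +7, n→v is +8, e→n is +9, a→k is +10 — the shift increases by 1 each position. The shift increases by 1 at each position, starting from +7: 7, 8, 9, ….
Undoing it on xcrve: x−7=q, c−8=u, r−9=i, v−10=l, e−11=t.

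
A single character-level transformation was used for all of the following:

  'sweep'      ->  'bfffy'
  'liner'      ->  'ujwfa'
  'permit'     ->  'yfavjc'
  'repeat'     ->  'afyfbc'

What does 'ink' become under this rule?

jwt

The shift depends on letter class: consonant s→b is +9, but vowel e→f is +1. Two shifts are in play — +1 for a/e/i/o/u, +9 for every other letter.
On ink: i(vowel)+1=j, n(cons)+9=w, k(cons)+9=t.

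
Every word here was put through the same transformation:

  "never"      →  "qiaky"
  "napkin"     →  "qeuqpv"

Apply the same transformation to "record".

In never: n→q is +3, e→i is +4, v→a is +5, e→k is +6 — the shift increases by 1 each position. The shift increases by 1 at each position, starting from +3: 3, 4, 5, ….
Applying it to record: r+3=u, e+4=i, c+5=h, o+6=u, r+7=y, d+8=l.

uihuyl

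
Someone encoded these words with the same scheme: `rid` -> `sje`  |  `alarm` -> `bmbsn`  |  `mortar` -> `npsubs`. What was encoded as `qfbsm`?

pearl

Compare letters: r→s is +1, i→j is +1, d→e is +1 — a constant shift. It's a constant shift of +1 (ROT1).
Decoding qfbsm: q−1=p, f−1=e, b−1=a, s−1=r, m−1=l.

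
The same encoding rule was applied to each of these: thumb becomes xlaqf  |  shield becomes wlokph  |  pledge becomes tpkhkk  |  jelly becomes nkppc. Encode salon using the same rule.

The shift depends on letter class: consonant t→x is +4, but vowel u→a is +6. Two shifts are in play — +6 for a/e/i/o/u, +4 for every other letter.
Applying it to salon: s(cons)+4=w, a(vowel)+6=g, l(cons)+4=p, o(vowel)+6=u, n(cons)+4=r.

wgpur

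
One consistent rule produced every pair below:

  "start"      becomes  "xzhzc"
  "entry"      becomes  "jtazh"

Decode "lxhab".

grass

Letter i (0-indexed) is shifted by i+5, so successive shifts are 5, 6, 7, ….
Undoing it on lxhab: l−5=g, x−6=r, h−7=a, a−8=s, b−9=s.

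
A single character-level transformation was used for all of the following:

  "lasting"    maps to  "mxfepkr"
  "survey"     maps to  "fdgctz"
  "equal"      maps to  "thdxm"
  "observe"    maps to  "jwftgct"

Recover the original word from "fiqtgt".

l(11)→m(12) and a(0)→x(23) fit y≡25x+23 (mod 26); the inverse of 25 mod 26 is 25. This is an affine cipher: with a=0,…,z=25, each position x becomes (25x+23) mod 26.
Undoing it on fiqtgt: f(5)→25·(5−23)≡18=s; i(8)→25·(8−23)≡15=p; q(16)→25·(16−23)≡7=h; t(19)→25·(19−23)≡4=e; g(6)→25·(6−23)≡17=r; t(19)→25·(19−23)≡4=e (all mod 26).

sphere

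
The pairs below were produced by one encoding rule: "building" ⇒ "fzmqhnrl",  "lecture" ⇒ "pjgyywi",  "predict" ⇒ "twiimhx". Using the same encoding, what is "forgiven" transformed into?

Shifts by position in building: pos 0: b→f (+4), pos 1: u→z (+5), pos 2: i→m (+4), pos 3: l→q (+5) — repeating every 2. The shifts repeat in a cycle of length 2: positions 0,1,… shift by +4, +5, then the pattern repeats.
Applying it to forgiven: f+4=j, o+5=t, r+4=v, g+5=l, i+4=m, v+5=a, e+4=i, n+5=s.

jtvlmais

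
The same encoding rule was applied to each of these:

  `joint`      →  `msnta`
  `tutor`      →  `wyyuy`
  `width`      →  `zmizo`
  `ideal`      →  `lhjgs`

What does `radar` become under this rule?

ueigy

In joint: j→m is +3, o→s is +4, i→n is +5, n→t is +6 — the shift increases by 1 each position. Letter i (0-indexed) is shifted by i+3, so successive shifts are 3, 4, 5, ….
Applying it to radar: r+3=u, a+4=e, d+5=i, a+6=g, r+7=y.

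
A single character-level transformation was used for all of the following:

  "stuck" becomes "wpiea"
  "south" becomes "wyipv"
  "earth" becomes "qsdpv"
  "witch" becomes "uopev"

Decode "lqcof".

This is an affine cipher: with a=0,…,z=25, each position x becomes (19x+18) mod 26.
Decoding lqcof: l(11)→11·(11−18)≡1=b; q(16)→11·(16−18)≡4=e; c(2)→11·(2−18)≡6=g; o(14)→11·(14−18)≡8=i; f(5)→11·(5−18)≡13=n (all mod 26).

begin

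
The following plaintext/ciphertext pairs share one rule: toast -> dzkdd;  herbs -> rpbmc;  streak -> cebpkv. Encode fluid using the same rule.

pwetn

The shifts repeat in a cycle of length 2: positions 0,1,… shift by +10, +11, then the pattern repeats.
On fluid: f+10=p, l+11=w, u+10=e, i+11=t, d+10=n.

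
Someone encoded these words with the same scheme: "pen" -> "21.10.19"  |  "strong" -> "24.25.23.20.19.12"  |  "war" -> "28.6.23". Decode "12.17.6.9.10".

glade

p is letter #16 and maps to 21: an offset of 5. Each letter is replaced by its alphabet position (a=1..z=26) + 5.
Undoing it on 12.17.6.9.10: 12→(12−5)÷1=7=g, 17→(17−5)÷1=12=l, 6→(6−5)÷1=1=a, 9→(9−5)÷1=4=d, 10→(10−5)÷1=5=e.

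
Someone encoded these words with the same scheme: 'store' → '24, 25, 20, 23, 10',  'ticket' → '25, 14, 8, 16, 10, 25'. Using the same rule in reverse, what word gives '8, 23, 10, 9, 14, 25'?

s is letter #19 and maps to 24: an offset of 5. Each letter is replaced by its alphabet position (a=1..z=26) + 5.
Reversing it on 8, 23, 10, 9, 14, 25: 8→(8−5)÷1=3=c, 23→(23−5)÷1=18=r, 10→(10−5)÷1=5=e, 9→(9−5)÷1=4=d, 14→(14−5)÷1=9=i, 25→(25−5)÷1=20=t.

credit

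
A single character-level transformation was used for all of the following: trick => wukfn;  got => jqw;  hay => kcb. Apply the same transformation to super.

vwsgu

The rule splits by letter class: vowels +2, consonants +3.
For super: s(cons)+3=v, u(vowel)+2=w, p(cons)+3=s, e(vowel)+2=g, r(cons)+3=u.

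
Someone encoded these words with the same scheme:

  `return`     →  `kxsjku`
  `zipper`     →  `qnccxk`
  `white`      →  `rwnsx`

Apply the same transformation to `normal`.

r(17)→k(10) and e(4)→x(23) fit y≡17x+7 (mod 26); the inverse of 17 mod 26 is 23. Treating letters as 0–25, the rule is x ↦ 17x + 7 (mod 26).
For normal: n(13)→17·13+7≡20=u; o(14)→17·14+7≡11=l; r(17)→17·17+7≡10=k; m(12)→17·12+7≡3=d; a(0)→17·0+7≡7=h; l(11)→17·11+7≡12=m (all mod 26).

ulkdhm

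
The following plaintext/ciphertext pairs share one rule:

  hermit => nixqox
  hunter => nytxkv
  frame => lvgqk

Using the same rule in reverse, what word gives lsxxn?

It's a Vigenère-style cipher with numeric key [6,4]: position i shifts by key[i mod 2].
Reversing it on lsxxn: l−6=f, s−4=o, x−6=r, x−4=t, n−6=h.

forth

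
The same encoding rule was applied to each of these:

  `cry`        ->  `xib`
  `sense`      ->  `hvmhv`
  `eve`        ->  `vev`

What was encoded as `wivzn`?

Each pair mirrors across the alphabet (c↔x, r↔i, y↔b): positions sum to 25. Letters are reflected about the middle of the alphabet (position → 25−position): Atbash.
Undoing it on wivzn: w↔d, i↔r, v↔e, z↔a, n↔m.

dream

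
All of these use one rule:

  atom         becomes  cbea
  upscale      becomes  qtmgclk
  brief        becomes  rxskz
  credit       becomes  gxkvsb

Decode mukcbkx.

a(0)→c(2) and t(19)→b(1) fit y≡15x+2 (mod 26); the inverse of 15 mod 26 is 7. Each letter's alphabet position (a=0..z=25) is mapped through 15·x+2 mod 26 — an affine cipher.
Reversing it on mukcbkx: m(12)→7·(12−2)≡18=s; u(20)→7·(20−2)≡22=w; k(10)→7·(10−2)≡4=e; c(2)→7·(2−2)≡0=a; b(1)→7·(1−2)≡19=t; k(10)→7·(10−2)≡4=e; x(23)→7·(23−2)≡17=r (all mod 26).

sweater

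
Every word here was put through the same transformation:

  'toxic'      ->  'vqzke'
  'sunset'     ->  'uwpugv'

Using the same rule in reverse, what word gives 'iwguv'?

Compare letters: t→v is +2, o→q is +2, x→z is +2 — a constant shift. Every letter moves 2 places later in the alphabet, wrapping around z→a.
Undoing it on iwguv: i−2=g, w−2=u, g−2=e, u−2=s, v−2=t.

guest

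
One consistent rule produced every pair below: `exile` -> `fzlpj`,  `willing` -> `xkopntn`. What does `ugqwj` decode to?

The shift increases by 1 at each position, starting from +1: 1, 2, 3, ….
Undoing it on ugqwj: u−1=t, g−2=e, q−3=n, w−4=s, j−5=e.

tense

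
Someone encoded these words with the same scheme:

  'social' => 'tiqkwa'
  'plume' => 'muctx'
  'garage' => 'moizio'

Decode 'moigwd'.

The output letters match the input read backwards, each shifted +8: social reversed is laicos. Two steps: reverse the string, then apply a Caesar shift of +8.
Undoing it on moigwd: shift back: m−8=e, o−8=g, i−8=a, g−8=y, w−8=o, d−8=v → egayov; then reverse → voyage.

voyage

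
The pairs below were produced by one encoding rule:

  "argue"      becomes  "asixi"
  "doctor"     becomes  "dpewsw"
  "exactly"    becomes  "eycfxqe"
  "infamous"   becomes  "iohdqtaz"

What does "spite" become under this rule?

In argue: a→a is +0, r→s is +1, g→i is +2, u→x is +3 — the shift increases by 1 each position. Letter i (0-indexed) is shifted by i+0, so successive shifts are 0, 1, 2, ….
On spite: s+0=s, p+1=q, i+2=k, t+3=w, e+4=i.

sqkwi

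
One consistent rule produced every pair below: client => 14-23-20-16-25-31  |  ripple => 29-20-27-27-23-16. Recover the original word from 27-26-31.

Each letter is replaced by its alphabet position (a=1..z=26) + 11.
Decoding 27-26-31: 27→(27−11)÷1=16=p, 26→(26−11)÷1=15=o, 31→(31−11)÷1=20=t.

pot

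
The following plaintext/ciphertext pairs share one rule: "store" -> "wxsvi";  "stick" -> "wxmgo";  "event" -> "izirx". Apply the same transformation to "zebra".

Compare letters: s→w is +4, t→x is +4, o→s is +4 — a constant shift. Each letter is shifted forward by 4 in the alphabet (a Caesar shift of +4).
For zebra: z+4=d, e+4=i, b+4=f, r+4=v, a+4=e.

difve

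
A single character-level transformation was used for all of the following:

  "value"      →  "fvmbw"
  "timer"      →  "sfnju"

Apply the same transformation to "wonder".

The output letters match the input read backwards, each shifted +1: value reversed is eulav. Read the word backwards and shift each letter +1.
For wonder: reverse → rednow; then shift: r+1=s, e+1=f, d+1=e, n+1=o, o+1=p, w+1=x.

sfeopx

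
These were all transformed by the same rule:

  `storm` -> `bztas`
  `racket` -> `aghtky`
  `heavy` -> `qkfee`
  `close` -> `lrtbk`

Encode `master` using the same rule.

The shifts repeat in a cycle of length 3: positions 0,1,… shift by +9, +6, +5, then the pattern repeats.
Applying it to master: m+9=v, a+6=g, s+5=x, t+9=c, e+6=k, r+5=w.

vgxckw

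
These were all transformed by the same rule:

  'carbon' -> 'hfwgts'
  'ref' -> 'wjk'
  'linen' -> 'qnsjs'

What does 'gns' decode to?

It's a constant shift of +5 (ROT5).
Undoing it on gns: g−5=b, n−5=i, s−5=n.

bin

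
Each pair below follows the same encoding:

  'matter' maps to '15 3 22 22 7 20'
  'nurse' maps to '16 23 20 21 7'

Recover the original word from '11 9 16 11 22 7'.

ignite

Letters become their 1-based position plus 2 (so a→3, b→4, …).
Reversing it on 11 9 16 11 22 7: 11→(11−2)÷1=9=i, 9→(9−2)÷1=7=g, 16→(16−2)÷1=14=n, 11→(11−2)÷1=9=i, 22→(22−2)÷1=20=t, 7→(7−2)÷1=5=e.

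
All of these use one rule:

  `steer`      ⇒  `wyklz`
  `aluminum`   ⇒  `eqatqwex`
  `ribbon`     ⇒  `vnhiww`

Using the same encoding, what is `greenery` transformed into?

kwklvnbj

In steer: s→w is +4, t→y is +5, e→k is +6, e→l is +7 — the shift increases by 1 each position. Letter i (0-indexed) is shifted by i+4, so successive shifts are 4, 5, 6, ….
On greenery: g+4=k, r+5=w, e+6=k, e+7=l, n+8=v, e+9=n, r+10=b, y+11=j.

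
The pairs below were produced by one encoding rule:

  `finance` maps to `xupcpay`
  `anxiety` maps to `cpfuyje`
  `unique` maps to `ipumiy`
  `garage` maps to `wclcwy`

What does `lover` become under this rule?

f(5)→x(23) and i(8)→u(20) fit y≡25x+2 (mod 26); the inverse of 25 mod 26 is 25. Treating letters as 0–25, the rule is x ↦ 25x + 2 (mod 26).
Applying it to lover: l(11)→25·11+2≡17=r; o(14)→25·14+2≡14=o; v(21)→25·21+2≡7=h; e(4)→25·4+2≡24=y; r(17)→25·17+2≡11=l (all mod 26).

rohyl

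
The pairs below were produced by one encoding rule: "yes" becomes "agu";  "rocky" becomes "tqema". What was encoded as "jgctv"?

It's a constant shift of +2 (ROT2).
Undoing it on jgctv: j−2=h, g−2=e, c−2=a, t−2=r, v−2=t.

heart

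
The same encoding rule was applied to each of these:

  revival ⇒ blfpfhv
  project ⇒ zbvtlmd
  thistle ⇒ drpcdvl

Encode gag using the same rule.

qhq

The shift depends on letter class: consonant r→b is +10, but vowel e→l is +7. The rule splits by letter class: vowels +7, consonants +10.
For gag: g(cons)+10=q, a(vowel)+7=h, g(cons)+10=q.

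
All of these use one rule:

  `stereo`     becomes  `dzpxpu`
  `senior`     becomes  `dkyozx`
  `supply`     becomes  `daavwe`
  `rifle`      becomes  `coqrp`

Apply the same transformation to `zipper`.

koavpx

Shifts by position in stereo: pos 0: s→d (+11), pos 1: t→z (+6), pos 2: e→p (+11), pos 3: r→x (+6) — repeating every 2. A repeating key of period 2 is used — shifts +11, +6 over and over.
On zipper: z+11=k, i+6=o, p+11=a, p+6=v, e+11=p, r+6=x.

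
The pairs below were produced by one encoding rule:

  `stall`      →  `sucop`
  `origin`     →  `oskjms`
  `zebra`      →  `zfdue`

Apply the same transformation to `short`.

siqux

In stall: s→s is +0, t→u is +1, a→c is +2, l→o is +3 — the shift increases by 1 each position. The shift increases by 1 at each position, starting from +0: 0, 1, 2, ….
Applying it to short: s+0=s, h+1=i, o+2=q, r+3=u, t+4=x.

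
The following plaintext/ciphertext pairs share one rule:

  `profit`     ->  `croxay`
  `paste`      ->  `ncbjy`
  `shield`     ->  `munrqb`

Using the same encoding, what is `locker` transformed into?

antlxu

The output letters match the input read backwards, each shifted +9: profit reversed is tiforp. The word is reversed, then every letter is shifted forward by 9.
Applying it to locker: reverse → rekcol; then shift: r+9=a, e+9=n, k+9=t, c+9=l, o+9=x, l+9=u.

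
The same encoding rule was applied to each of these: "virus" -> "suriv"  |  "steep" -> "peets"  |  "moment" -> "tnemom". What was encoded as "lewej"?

jewel

The output letters match the input read backwards: virus reversed is suriv. It's just the letters in reverse order.
Undoing it on lewej: then reverse → jewel.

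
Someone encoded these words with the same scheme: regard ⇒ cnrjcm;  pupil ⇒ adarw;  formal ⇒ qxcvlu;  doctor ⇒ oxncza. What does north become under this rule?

yxccs

Shifts by position in regard: pos 0: r→c (+11), pos 1: e→n (+9), pos 2: g→r (+11), pos 3: a→j (+9) — repeating every 2. The shifts repeat in a cycle of length 2: positions 0,1,… shift by +11, +9, then the pattern repeats.
On north: n+11=y, o+9=x, r+11=c, t+9=c, h+11=s.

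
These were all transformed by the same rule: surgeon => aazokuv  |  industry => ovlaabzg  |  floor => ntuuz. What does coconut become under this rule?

kukuvab

The rule splits by letter class: vowels +6, consonants +8.
Applying it to coconut: c(cons)+8=k, o(vowel)+6=u, c(cons)+8=k, o(vowel)+6=u, n(cons)+8=v, u(vowel)+6=a, t(cons)+8=b.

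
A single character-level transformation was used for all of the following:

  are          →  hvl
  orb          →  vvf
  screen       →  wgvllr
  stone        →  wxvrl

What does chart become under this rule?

Vowels shift forward by 7 and consonants shift forward by 4.
Applying it to chart: c(cons)+4=g, h(cons)+4=l, a(vowel)+7=h, r(cons)+4=v, t(cons)+4=x.

glhvx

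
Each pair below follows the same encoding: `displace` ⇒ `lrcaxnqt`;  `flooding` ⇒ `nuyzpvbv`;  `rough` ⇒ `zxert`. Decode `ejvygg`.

walnut

Each letter shifts forward by (position + 8), i.e. 8, 9, 10, … — the shift grows by one for each successive letter.
Decoding ejvygg: e−8=w, j−9=a, v−10=l, y−11=n, g−12=u, g−13=t.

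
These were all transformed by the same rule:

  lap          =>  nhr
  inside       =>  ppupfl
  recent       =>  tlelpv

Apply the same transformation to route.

The shift depends on letter class: consonant l→n is +2, but vowel a→h is +7. Vowels shift forward by 7 and consonants shift forward by 2.
On route: r(cons)+2=t, o(vowel)+7=v, u(vowel)+7=b, t(cons)+2=v, e(vowel)+7=l.

tvbvl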